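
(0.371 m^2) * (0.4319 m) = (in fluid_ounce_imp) 5639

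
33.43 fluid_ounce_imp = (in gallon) 0.2509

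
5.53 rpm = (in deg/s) 33.18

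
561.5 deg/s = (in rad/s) 9.8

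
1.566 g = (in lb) 0.003452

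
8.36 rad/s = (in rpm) 79.83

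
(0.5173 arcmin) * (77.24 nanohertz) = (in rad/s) 1.162e-11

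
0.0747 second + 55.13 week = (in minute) 5.557e+05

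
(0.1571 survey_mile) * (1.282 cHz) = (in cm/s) 324.1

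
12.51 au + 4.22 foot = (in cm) 1.871e+14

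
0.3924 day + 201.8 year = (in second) 6.364e+09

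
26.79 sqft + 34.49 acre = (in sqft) 1.502e+06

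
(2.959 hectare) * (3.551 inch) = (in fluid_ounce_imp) 9.393e+07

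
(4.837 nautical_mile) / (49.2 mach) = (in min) 0.008912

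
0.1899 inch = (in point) 13.67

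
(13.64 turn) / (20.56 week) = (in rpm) 6.582e-05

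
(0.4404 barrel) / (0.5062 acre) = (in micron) 34.18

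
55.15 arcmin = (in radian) 0.01604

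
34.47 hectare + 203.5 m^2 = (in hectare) 34.49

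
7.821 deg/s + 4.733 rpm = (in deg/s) 36.22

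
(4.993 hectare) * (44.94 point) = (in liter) 7.916e+05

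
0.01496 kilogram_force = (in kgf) 0.01496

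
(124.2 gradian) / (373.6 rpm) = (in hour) 1.385e-05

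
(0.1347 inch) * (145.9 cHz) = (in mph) 0.01117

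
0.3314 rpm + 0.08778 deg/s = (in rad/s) 0.03624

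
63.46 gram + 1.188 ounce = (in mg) 9.714e+04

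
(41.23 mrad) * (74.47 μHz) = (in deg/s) 0.0001759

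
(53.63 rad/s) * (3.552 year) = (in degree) 3.442e+11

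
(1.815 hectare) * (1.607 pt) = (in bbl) 64.72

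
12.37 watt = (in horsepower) 0.01659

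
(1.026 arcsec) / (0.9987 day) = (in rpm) 5.505e-10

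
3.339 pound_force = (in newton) 14.85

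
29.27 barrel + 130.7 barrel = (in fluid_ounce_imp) 8.951e+05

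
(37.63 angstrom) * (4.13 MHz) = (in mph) 0.03476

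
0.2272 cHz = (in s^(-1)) 0.002272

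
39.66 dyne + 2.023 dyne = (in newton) 0.0004168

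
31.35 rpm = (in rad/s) 3.283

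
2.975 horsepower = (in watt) 2218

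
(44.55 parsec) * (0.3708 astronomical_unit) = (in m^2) 7.625e+28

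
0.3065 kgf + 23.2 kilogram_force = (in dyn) 2.305e+07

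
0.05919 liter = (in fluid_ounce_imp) 2.083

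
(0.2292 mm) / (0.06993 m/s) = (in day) 3.793e-08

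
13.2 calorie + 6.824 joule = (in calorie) 14.83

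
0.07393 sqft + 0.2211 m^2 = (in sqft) 2.454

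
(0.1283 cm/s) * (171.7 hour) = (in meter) 793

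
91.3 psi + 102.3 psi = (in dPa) 1.335e+07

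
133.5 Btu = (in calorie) 3.366e+04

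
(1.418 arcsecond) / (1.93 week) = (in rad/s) 5.89e-12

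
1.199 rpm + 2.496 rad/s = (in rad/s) 2.622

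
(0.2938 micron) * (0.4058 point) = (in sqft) 4.527e-10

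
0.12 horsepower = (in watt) 89.48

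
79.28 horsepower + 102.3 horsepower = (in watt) 1.354e+05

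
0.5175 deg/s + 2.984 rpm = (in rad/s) 0.3215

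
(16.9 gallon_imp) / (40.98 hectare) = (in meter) 1.875e-07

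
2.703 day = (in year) 0.007405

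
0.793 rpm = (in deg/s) 4.758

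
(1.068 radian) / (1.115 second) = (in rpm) 9.147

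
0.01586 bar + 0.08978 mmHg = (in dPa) 1.598e+04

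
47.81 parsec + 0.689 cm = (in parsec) 47.81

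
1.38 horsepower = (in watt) 1029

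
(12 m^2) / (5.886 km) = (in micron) 2039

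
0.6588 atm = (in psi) 9.682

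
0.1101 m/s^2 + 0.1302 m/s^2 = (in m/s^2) 0.2403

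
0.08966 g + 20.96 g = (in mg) 2.105e+04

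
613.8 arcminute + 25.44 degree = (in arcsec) 1.284e+05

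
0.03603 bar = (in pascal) 3603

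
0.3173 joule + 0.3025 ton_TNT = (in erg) 1.266e+16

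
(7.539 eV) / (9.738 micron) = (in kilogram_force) 1.265e-14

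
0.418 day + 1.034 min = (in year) 0.001147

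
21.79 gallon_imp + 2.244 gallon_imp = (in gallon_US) 28.86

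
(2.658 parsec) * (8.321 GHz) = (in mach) 2.004e+24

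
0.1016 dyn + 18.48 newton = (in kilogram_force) 1.884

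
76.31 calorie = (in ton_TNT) 7.631e-08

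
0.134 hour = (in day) 0.005583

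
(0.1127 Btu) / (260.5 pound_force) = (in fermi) 1.026e+14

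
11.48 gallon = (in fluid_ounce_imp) 1529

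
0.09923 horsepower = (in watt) 74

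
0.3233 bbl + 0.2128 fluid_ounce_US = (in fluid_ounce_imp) 1809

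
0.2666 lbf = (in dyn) 1.186e+05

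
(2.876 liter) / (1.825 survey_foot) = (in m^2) 0.00517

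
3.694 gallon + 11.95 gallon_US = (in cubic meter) 0.05922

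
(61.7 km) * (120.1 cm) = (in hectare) 7.41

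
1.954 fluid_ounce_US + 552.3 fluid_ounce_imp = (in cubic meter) 0.01575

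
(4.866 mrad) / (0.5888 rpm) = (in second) 0.07892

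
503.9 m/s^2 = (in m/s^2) 503.9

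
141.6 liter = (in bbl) 0.8906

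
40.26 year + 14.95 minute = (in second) 1.27e+09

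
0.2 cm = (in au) 1.337e-14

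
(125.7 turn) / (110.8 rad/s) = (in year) 2.26e-07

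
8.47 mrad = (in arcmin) 29.12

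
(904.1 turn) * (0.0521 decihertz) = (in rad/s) 29.6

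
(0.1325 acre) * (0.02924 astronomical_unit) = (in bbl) 1.475e+13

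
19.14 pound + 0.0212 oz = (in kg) 8.682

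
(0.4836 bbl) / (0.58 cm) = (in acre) 0.003276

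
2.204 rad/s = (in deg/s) 126.3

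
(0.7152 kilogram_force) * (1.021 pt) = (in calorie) 0.0006038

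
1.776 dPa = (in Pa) 0.1776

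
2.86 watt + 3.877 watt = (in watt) 6.737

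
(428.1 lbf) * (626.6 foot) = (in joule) 3.637e+05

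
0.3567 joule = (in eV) 2.226e+18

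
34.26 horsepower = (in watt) 2.555e+04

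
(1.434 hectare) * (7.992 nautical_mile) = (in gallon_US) 5.607e+10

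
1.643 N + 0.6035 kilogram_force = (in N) 7.561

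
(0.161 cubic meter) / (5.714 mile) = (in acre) 4.326e-09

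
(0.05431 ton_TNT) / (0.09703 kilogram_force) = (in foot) 7.835e+08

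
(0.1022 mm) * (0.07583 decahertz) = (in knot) 0.0001506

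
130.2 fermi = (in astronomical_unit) 8.703e-25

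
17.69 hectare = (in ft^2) 1.904e+06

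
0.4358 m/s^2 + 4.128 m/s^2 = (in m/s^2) 4.564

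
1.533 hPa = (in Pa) 153.3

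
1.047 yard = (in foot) 3.141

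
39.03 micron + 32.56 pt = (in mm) 11.53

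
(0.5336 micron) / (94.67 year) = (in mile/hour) 3.998e-16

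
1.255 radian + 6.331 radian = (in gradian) 482.9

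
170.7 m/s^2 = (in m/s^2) 170.7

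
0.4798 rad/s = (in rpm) 4.582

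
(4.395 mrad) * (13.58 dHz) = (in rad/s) 0.005968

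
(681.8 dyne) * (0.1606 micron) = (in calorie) 2.617e-10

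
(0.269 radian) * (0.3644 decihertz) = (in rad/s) 0.009802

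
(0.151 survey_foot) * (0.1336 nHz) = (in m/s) 6.149e-12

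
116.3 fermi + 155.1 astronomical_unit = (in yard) 2.537e+13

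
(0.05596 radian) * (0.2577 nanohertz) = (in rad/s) 1.442e-11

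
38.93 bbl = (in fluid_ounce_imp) 2.178e+05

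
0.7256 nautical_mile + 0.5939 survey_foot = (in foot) 4409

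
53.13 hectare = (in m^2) 5.313e+05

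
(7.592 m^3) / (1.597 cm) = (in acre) 0.1175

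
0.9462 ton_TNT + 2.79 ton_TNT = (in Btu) 1.482e+07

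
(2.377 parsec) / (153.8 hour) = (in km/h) 4.769e+11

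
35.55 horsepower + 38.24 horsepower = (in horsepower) 73.79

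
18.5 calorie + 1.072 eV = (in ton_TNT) 1.85e-08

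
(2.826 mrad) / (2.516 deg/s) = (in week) 1.064e-07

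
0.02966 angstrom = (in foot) 9.731e-12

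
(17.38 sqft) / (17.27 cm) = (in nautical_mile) 0.005048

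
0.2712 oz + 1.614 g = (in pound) 0.02051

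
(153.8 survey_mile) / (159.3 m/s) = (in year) 4.927e-05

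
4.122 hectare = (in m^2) 4.122e+04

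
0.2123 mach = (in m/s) 72.29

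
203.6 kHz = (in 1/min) 1.222e+07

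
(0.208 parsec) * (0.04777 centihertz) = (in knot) 5.96e+12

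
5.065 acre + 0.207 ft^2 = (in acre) 5.065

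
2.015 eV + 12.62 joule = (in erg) 1.262e+08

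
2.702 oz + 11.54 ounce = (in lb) 0.8901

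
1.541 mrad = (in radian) 0.001541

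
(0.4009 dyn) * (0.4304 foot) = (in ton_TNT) 1.257e-16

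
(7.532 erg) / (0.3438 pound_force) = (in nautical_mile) 2.659e-10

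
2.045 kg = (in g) 2045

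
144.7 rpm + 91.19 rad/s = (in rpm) 1016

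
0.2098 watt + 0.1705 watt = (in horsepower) 0.00051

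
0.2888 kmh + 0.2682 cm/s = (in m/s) 0.0829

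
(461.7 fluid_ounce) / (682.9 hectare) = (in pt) 5.668e-06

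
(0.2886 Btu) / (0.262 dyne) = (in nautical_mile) 6.275e+04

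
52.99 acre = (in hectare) 21.44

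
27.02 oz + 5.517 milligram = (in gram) 766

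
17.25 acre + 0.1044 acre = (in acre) 17.35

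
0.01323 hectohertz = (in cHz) 132.3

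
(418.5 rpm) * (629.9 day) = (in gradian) 1.518e+11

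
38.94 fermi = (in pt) 1.104e-10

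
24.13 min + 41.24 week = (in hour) 6929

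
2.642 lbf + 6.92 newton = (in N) 18.67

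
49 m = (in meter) 49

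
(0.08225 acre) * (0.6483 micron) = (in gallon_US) 0.05701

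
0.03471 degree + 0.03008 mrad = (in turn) 0.0001012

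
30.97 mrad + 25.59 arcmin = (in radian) 0.03841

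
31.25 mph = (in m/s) 13.97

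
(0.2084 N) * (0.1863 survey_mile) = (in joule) 62.48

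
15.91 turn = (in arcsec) 2.062e+07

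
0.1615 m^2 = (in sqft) 1.738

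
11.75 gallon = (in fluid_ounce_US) 1504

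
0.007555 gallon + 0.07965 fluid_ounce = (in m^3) 3.095e-05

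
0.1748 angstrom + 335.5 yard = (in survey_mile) 0.1906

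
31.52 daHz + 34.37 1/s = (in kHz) 0.3496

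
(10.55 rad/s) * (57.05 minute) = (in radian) 3.611e+04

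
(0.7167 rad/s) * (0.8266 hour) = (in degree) 1.222e+05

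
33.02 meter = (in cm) 3302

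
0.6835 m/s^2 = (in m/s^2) 0.6835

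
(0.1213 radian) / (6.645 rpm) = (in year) 5.528e-09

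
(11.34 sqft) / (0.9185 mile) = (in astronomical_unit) 4.764e-15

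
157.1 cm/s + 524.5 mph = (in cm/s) 2.36e+04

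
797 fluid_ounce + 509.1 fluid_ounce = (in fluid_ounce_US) 1306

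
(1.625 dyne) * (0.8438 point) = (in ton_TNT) 1.156e-18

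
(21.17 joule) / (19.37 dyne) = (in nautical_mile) 59.01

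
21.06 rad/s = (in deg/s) 1207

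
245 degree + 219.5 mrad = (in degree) 257.6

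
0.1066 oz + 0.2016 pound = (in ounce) 3.332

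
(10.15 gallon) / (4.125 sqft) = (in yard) 0.1096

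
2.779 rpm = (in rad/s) 0.291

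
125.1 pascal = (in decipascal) 1251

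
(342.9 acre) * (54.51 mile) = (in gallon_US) 3.216e+13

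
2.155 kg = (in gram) 2155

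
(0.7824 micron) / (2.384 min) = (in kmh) 1.969e-08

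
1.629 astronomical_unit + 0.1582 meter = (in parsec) 7.898e-06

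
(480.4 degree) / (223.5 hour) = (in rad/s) 1.042e-05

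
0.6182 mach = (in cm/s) 2.105e+04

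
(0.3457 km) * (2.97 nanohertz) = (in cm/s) 0.0001027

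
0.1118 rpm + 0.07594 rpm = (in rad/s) 0.01966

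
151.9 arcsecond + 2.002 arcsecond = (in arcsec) 153.9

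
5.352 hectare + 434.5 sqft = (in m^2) 5.356e+04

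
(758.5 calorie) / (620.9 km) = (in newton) 0.005111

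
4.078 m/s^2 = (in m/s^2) 4.078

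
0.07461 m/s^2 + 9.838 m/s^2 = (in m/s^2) 9.913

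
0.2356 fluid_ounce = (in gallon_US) 0.001841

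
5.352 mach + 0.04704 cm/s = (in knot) 3542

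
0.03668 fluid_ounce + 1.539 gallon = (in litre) 5.827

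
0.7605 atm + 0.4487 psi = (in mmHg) 601.2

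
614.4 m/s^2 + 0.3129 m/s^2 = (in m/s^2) 614.7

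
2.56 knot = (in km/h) 4.741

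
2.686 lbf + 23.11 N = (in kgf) 3.575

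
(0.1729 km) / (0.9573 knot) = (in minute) 5.851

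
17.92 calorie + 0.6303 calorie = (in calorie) 18.55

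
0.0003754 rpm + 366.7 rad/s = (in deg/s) 2.101e+04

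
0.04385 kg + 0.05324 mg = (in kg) 0.04385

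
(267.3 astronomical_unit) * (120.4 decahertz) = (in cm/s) 4.814e+18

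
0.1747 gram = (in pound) 0.0003851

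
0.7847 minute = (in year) 1.493e-06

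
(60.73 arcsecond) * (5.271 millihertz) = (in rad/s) 1.552e-06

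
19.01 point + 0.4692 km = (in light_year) 4.96e-14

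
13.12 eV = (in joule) 2.102e-18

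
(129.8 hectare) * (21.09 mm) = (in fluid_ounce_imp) 9.635e+08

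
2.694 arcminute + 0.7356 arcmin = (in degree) 0.05716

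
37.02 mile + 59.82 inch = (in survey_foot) 1.955e+05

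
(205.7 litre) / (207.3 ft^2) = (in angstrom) 1.068e+08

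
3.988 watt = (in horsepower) 0.005348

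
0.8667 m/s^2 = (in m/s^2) 0.8667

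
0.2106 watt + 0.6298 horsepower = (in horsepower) 0.6301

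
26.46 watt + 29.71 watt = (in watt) 56.17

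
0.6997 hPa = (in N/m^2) 69.97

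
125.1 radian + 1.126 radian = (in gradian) 8036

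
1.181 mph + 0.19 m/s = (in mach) 0.002109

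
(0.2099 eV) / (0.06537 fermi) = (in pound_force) 0.0001157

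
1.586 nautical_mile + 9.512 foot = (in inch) 1.158e+05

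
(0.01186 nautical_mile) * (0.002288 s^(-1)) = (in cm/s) 5.026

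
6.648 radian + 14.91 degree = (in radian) 6.908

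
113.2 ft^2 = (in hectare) 0.001052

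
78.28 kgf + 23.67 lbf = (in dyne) 8.73e+07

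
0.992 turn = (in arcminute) 2.143e+04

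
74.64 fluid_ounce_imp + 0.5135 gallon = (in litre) 4.065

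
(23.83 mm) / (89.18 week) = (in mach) 1.298e-12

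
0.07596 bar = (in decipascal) 7.596e+04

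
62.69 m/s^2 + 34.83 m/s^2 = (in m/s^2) 97.52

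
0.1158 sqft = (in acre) 2.658e-06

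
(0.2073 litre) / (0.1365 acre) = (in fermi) 3.753e+08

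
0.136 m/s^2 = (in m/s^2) 0.136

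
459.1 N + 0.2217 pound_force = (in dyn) 4.601e+07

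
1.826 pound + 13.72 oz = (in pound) 2.683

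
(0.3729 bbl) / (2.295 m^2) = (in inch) 1.017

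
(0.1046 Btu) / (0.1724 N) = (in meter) 640.1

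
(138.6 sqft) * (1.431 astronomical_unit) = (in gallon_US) 7.282e+14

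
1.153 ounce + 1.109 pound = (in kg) 0.5357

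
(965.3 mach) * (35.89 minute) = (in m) 7.078e+08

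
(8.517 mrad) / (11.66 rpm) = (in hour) 1.938e-06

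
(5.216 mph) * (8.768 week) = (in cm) 1.237e+09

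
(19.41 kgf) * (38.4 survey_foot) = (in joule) 2228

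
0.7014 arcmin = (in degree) 0.01169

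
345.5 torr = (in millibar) 460.6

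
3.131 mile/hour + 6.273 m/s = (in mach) 0.02253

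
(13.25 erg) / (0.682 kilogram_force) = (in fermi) 1.981e+08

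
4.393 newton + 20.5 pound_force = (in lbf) 21.49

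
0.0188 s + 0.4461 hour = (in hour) 0.4461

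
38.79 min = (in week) 0.003848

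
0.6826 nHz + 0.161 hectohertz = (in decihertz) 161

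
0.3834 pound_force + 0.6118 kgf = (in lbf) 1.732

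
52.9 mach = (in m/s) 1.801e+04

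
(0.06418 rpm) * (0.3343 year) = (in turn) 1.128e+04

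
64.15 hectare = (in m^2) 6.415e+05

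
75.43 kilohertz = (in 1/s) 7.543e+04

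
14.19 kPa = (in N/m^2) 1.419e+04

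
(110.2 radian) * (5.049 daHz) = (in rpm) 5.313e+04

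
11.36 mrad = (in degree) 0.6509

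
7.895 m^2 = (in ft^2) 84.98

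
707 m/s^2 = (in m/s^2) 707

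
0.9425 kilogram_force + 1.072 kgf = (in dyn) 1.976e+06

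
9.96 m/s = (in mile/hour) 22.28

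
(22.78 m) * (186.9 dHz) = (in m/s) 425.8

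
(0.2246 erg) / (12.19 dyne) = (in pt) 0.5223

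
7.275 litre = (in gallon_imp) 1.6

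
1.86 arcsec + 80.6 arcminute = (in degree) 1.344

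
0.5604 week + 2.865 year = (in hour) 2.519e+04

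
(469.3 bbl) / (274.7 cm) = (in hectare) 0.002716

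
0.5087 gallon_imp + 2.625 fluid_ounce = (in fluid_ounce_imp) 84.12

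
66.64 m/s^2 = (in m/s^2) 66.64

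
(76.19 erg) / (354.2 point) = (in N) 6.097e-05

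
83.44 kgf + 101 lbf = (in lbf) 285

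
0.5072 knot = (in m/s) 0.2609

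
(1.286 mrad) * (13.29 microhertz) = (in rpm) 1.632e-07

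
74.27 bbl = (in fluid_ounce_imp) 4.156e+05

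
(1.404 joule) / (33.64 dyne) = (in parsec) 1.353e-13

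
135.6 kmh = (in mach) 0.1106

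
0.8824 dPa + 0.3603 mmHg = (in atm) 0.0004749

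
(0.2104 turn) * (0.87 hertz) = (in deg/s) 65.9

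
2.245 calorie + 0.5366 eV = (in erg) 9.393e+07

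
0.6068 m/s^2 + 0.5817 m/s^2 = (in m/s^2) 1.188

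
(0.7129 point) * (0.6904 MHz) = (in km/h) 625.1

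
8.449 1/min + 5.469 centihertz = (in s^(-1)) 0.1955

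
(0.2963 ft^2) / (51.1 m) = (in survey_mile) 3.347e-07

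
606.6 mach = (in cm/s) 2.065e+07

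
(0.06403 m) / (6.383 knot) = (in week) 3.224e-08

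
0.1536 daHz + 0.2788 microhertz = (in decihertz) 15.36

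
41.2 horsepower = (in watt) 3.072e+04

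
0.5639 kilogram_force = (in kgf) 0.5639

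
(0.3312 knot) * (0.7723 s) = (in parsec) 4.264e-18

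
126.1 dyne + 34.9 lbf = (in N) 155.2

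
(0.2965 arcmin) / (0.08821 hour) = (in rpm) 2.594e-06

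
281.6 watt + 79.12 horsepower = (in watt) 5.928e+04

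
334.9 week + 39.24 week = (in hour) 6.286e+04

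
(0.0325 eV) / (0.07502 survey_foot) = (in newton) 2.277e-19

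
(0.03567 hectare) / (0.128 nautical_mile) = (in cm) 150.5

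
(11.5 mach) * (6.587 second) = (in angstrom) 2.579e+14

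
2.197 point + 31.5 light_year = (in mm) 2.98e+20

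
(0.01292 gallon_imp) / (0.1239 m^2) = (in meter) 0.0004741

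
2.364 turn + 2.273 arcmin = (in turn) 2.364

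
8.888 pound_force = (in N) 39.54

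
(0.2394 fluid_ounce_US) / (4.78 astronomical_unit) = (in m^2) 9.901e-18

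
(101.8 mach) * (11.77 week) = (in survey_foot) 8.095e+11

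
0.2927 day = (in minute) 421.5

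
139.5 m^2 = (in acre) 0.03447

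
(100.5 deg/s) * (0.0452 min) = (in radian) 4.757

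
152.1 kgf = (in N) 1492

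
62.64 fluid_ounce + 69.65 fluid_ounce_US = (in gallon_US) 1.034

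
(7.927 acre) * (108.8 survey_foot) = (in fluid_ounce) 3.597e+10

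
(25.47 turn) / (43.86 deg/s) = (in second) 209.1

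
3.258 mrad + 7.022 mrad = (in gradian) 0.6544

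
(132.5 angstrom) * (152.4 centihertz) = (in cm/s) 2.019e-06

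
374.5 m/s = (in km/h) 1348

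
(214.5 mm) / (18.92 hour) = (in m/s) 3.149e-06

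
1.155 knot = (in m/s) 0.5942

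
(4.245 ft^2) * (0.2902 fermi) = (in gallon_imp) 2.517e-14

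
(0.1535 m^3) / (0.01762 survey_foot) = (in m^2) 28.58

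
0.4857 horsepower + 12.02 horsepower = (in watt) 9325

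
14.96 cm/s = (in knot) 0.2908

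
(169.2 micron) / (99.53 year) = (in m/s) 5.391e-14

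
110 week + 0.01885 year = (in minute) 1.119e+06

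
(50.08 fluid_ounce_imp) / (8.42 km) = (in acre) 4.176e-11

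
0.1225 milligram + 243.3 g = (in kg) 0.2433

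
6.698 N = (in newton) 6.698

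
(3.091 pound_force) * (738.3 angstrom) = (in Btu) 9.622e-10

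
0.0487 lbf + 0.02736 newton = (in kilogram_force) 0.02488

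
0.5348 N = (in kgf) 0.05453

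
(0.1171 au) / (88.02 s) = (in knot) 3.869e+08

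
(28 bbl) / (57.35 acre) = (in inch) 0.0007552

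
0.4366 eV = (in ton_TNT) 1.672e-29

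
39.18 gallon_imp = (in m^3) 0.1781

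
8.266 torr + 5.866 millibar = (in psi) 0.2449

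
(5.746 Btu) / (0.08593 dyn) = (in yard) 7.715e+09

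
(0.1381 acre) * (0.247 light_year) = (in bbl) 8.214e+18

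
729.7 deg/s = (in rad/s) 12.74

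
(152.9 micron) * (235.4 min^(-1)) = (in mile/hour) 0.001342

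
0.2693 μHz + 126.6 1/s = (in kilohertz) 0.1266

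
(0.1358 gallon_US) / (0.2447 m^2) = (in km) 2.101e-06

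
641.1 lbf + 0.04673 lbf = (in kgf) 290.8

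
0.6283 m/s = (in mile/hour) 1.405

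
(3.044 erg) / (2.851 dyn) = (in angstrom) 1.068e+08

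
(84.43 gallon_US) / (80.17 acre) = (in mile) 6.121e-10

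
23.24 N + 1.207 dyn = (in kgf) 2.37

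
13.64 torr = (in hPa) 18.19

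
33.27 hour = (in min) 1996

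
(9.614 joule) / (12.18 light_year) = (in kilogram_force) 8.508e-18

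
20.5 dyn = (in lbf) 4.609e-05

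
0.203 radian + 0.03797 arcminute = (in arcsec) 4.187e+04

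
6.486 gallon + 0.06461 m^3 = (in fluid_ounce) 3015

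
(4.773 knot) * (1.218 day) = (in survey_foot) 8.478e+05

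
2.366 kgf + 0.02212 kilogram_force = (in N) 23.42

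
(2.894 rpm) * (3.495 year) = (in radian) 3.34e+07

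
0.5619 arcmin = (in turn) 2.601e-05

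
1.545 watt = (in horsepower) 0.002072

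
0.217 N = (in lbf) 0.04878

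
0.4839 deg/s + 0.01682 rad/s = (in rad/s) 0.02527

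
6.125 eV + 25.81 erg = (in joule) 2.581e-06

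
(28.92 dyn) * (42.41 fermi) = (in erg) 1.226e-10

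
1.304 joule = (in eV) 8.139e+18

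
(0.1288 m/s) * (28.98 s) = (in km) 0.003733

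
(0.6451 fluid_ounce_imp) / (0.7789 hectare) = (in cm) 2.353e-07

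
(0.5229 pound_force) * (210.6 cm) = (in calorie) 1.171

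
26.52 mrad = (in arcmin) 91.17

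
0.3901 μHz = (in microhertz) 0.3901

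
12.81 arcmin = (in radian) 0.003726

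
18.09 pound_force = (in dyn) 8.047e+06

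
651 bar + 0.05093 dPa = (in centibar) 6.51e+04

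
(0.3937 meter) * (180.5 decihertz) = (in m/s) 7.106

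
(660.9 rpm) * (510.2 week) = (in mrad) 2.136e+13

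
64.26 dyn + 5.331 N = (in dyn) 5.332e+05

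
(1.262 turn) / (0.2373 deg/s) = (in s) 1915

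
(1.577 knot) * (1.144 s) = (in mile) 0.0005767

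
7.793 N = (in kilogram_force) 0.7947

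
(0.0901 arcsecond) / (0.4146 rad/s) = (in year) 3.341e-14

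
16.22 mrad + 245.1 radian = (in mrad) 2.451e+05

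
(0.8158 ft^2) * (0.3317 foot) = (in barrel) 0.0482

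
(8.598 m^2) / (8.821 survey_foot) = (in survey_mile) 0.001987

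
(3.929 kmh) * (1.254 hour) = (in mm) 4.927e+06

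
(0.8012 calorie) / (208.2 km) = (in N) 1.61e-05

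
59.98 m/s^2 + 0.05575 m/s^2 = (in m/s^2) 60.04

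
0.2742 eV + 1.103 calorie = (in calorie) 1.103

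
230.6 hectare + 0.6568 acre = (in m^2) 2.309e+06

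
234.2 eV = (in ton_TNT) 8.968e-27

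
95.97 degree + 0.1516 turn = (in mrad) 2628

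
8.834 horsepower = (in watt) 6588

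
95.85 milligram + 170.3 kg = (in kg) 170.3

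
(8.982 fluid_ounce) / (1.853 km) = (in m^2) 1.434e-07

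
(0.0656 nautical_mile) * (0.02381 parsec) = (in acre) 2.206e+13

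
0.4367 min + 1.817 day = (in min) 2617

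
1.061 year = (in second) 3.346e+07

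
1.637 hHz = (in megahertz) 0.0001637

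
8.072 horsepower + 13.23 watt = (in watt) 6033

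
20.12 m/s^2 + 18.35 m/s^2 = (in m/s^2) 38.47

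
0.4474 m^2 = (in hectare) 4.474e-05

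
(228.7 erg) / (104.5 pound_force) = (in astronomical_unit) 3.289e-19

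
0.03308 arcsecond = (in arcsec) 0.03308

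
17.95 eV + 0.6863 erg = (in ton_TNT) 1.64e-17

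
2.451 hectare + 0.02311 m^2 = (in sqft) 2.638e+05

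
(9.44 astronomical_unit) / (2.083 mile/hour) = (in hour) 4.213e+08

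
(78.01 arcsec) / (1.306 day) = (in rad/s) 3.352e-09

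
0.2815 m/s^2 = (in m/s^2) 0.2815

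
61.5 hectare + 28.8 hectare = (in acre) 223.1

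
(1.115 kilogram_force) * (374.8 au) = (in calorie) 1.465e+14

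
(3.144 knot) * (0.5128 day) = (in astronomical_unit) 4.79e-07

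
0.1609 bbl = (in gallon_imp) 5.627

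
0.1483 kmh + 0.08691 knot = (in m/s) 0.0859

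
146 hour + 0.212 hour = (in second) 5.264e+05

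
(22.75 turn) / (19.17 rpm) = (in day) 0.0008241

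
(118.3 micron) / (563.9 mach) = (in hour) 1.711e-13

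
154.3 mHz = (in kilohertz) 0.0001543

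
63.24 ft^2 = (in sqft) 63.24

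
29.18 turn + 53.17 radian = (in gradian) 1.506e+04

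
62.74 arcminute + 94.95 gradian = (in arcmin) 5190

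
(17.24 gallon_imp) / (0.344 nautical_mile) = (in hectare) 1.23e-08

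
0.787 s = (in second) 0.787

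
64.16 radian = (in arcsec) 1.323e+07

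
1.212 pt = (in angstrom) 4.276e+06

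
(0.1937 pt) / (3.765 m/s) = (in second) 1.815e-05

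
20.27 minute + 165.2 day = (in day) 165.2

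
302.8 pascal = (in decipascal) 3028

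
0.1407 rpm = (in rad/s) 0.01473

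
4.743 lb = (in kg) 2.151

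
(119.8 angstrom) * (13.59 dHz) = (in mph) 3.642e-08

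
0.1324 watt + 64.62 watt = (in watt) 64.75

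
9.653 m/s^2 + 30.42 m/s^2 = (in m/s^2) 40.07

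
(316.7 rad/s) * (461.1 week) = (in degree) 5.06e+12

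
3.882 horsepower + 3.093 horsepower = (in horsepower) 6.975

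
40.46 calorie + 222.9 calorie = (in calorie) 263.4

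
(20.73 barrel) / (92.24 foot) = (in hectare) 1.172e-05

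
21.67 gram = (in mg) 2.167e+04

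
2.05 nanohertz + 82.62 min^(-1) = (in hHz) 0.01377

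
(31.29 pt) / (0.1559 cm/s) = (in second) 7.08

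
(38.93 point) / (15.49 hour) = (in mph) 5.509e-07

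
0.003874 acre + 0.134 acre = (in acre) 0.1379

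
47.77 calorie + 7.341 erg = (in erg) 1.999e+09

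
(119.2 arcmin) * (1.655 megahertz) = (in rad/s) 5.739e+04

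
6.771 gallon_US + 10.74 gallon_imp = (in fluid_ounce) 2518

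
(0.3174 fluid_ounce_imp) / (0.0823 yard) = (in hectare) 1.198e-08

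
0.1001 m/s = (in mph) 0.2239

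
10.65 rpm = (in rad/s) 1.115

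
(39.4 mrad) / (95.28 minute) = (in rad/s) 6.892e-06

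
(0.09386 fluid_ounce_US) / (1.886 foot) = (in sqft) 5.198e-05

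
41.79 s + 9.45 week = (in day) 66.15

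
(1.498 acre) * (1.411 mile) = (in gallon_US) 3.637e+09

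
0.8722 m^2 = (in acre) 0.0002155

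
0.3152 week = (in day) 2.206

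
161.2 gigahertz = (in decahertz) 1.612e+10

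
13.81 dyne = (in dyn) 13.81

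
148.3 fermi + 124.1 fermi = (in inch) 1.072e-11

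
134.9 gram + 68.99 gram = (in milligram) 2.039e+05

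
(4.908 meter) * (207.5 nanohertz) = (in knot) 1.98e-06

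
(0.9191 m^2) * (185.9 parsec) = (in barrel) 3.316e+19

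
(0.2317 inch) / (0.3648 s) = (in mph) 0.03609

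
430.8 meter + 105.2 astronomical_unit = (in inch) 6.196e+14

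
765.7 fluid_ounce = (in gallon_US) 5.982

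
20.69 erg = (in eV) 1.291e+13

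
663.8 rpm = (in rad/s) 69.51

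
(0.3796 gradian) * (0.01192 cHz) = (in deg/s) 4.072e-05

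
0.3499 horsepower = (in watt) 260.9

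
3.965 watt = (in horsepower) 0.005317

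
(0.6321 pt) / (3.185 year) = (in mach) 6.52e-15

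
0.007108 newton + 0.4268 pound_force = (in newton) 1.906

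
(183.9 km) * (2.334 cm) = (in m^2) 4292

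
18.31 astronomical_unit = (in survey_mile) 1.702e+09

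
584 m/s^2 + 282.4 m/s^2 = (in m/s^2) 866.4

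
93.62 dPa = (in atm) 9.24e-05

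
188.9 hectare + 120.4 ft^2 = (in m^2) 1.889e+06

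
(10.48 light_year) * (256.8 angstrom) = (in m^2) 2.546e+09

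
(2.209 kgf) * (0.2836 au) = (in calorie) 2.197e+11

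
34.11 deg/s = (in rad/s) 0.5953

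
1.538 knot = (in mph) 1.77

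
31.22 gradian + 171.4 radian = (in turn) 27.36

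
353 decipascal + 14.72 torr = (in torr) 14.98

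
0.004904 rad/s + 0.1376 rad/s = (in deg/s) 8.165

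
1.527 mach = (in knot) 1011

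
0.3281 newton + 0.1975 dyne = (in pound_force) 0.07376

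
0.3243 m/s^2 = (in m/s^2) 0.3243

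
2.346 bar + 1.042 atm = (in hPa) 3402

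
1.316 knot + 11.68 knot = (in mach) 0.01964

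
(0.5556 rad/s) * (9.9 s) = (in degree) 315.2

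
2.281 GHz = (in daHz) 2.281e+08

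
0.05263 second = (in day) 6.091e-07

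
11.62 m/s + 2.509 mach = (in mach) 2.543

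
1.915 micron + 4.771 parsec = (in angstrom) 1.472e+27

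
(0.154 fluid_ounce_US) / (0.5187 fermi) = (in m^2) 8.78e+09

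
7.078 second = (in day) 8.192e-05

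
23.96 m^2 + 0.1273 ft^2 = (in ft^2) 258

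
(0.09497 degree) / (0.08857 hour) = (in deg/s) 0.0002978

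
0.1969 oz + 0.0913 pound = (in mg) 4.7e+04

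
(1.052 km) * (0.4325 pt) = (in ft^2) 1.728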